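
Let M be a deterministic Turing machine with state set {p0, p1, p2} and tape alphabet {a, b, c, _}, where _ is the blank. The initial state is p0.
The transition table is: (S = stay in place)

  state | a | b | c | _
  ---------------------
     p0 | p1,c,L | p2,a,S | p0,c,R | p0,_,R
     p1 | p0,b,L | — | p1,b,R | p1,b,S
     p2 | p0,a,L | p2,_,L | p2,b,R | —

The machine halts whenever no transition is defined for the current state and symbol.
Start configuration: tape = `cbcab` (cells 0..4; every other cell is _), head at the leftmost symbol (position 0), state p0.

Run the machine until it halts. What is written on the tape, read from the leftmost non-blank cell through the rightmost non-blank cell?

bcaabb

p0 | _[c]bcab   read c → write c, move R, go to p0
p0 | _c[b]cab   read b → write a, move S, go to p2
p2 | _c[a]cab   read a → write a, move L, go to p0
p0 | _[c]acab   read c → write c, move R, go to p0
p0 | _c[a]cab   read a → write c, move L, go to p1
p1 | _[c]ccab   read c → write b, move R, go to p1
p1 | _b[c]cab   read c → write b, move R, go to p1
p1 | _bb[c]ab   read c → write b, move R, go to p1
p1 | _bbb[a]b   read a → write b, move L, go to p0
p0 | _bb[b]bb   read b → write a, move S, go to p2
p2 | _bb[a]bb   read a → write a, move L, go to p0
p0 | _b[b]abb   read b → write a, move S, go to p2
p2 | _b[a]abb   read a → write a, move L, go to p0
p0 | _[b]aabb   read b → write a, move S, go to p2
p2 | _[a]aabb   read a → write a, move L, go to p0
p0 | [_]aaabb   read _ → write _, move R, go to p0
p0 | _[a]aabb   read a → write c, move L, go to p1
p1 | [_]caabb   read _ → write b, move S, go to p1
p1 | [b]caabb
The non-blank tape span at halt is bcaabb.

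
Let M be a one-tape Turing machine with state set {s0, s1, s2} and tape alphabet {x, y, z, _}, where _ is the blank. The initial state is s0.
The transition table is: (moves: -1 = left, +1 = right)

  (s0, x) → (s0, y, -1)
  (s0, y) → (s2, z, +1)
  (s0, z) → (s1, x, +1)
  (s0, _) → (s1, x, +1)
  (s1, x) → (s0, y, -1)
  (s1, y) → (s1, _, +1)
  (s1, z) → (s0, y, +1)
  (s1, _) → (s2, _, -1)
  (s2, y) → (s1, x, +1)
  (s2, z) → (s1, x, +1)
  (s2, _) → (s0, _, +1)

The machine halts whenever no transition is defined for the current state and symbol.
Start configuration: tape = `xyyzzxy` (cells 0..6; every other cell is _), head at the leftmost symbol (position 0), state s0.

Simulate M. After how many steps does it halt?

s0 | _[x]yyzzxy__   read x → write y, move -1, go to s0
s0 | [_]yyyzzxy__   read _ → write x, move +1, go to s1
s1 | x[y]yyzzxy__   read y → write _, move +1, go to s1
s1 | x_[y]yzzxy__   read y → write _, move +1, go to s1
s1 | x__[y]zzxy__   read y → write _, move +1, go to s1
s1 | x___[z]zxy__   read z → write y, move +1, go to s0
s0 | x___y[z]xy__   read z → write x, move +1, go to s1
s1 | x___yx[x]y__   read x → write y, move -1, go to s0
s0 | x___y[x]yy__   read x → write y, move -1, go to s0
s0 | x___[y]yyy__   read y → write z, move +1, go to s2
s2 | x___z[y]yy__   read y → write x, move +1, go to s1
s1 | x___zx[y]y__   read y → write _, move +1, go to s1
s1 | x___zx_[y]__   read y → write _, move +1, go to s1
s1 | x___zx__[_]_   read _ → write _, move -1, go to s2
s2 | x___zx_[_]__   read _ → write _, move +1, go to s0
s0 | x___zx__[_]_   read _ → write x, move +1, go to s1
s1 | x___zx__x[_]   read _ → write _, move -1, go to s2
s2 | x___zx__[x]_
M halts after 17 transitions.

17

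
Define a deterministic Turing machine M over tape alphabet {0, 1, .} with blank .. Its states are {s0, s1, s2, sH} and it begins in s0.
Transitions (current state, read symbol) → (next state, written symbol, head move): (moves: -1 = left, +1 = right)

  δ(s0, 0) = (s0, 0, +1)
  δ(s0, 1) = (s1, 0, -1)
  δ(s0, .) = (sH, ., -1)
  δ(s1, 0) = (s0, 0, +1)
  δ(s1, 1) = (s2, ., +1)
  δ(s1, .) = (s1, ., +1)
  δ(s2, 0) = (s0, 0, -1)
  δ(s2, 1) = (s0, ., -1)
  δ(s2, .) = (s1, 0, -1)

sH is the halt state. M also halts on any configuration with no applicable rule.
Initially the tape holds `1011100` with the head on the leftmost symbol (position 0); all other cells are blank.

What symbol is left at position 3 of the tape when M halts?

0

s0 | .[1]011100.   read 1 → write 0, move -1, go to s1
s1 | [.]0011100.   read . → write ., move +1, go to s1
s1 | .[0]011100.   read 0 → write 0, move +1, go to s0
s0 | .0[0]11100.   read 0 → write 0, move +1, go to s0
s0 | .00[1]1100.   read 1 → write 0, move -1, go to s1
s1 | .0[0]01100.   read 0 → write 0, move +1, go to s0
s0 | .00[0]1100.   read 0 → write 0, move +1, go to s0
s0 | .000[1]100.   read 1 → write 0, move -1, go to s1
s1 | .00[0]0100.   read 0 → write 0, move +1, go to s0
s0 | .000[0]100.   read 0 → write 0, move +1, go to s0
s0 | .0000[1]00.   read 1 → write 0, move -1, go to s1
s1 | .000[0]000.   read 0 → write 0, move +1, go to s0
s0 | .0000[0]00.   read 0 → write 0, move +1, go to s0
s0 | .00000[0]0.   read 0 → write 0, move +1, go to s0
s0 | .000000[0].   read 0 → write 0, move +1, go to s0
s0 | .0000000[.]   read . → write ., move -1, go to sH
sH | .000000[0].
Cell 3 holds 0 when M halts.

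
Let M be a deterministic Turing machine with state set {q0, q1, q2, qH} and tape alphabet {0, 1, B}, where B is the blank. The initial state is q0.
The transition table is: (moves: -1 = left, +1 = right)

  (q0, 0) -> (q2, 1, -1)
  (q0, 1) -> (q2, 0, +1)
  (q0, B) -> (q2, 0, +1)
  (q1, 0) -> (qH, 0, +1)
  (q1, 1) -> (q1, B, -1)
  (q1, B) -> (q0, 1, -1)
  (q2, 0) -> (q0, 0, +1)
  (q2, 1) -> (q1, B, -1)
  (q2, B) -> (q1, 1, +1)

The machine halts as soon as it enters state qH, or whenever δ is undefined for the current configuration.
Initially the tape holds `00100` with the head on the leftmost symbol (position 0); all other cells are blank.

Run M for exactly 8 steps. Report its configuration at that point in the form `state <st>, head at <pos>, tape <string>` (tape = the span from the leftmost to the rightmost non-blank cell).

q0 | BBB[0]0100   read 0 → write 1, move -1, go to q2
q2 | BB[B]10100   read B → write 1, move +1, go to q1
q1 | BB1[1]0100   read 1 → write B, move -1, go to q1
q1 | BB[1]B0100   read 1 → write B, move -1, go to q1
q1 | B[B]BB0100   read B → write 1, move -1, go to q0
q0 | [B]1BB0100   read B → write 0, move +1, go to q2
q2 | 0[1]BB0100   read 1 → write B, move -1, go to q1
q1 | [0]BBB0100   read 0 → write 0, move +1, go to qH
qH | 0[B]BB0100
After 8 steps: state qH, head at -2, tape 0BBB0100.

state qH, head at -2, tape 0BBB0100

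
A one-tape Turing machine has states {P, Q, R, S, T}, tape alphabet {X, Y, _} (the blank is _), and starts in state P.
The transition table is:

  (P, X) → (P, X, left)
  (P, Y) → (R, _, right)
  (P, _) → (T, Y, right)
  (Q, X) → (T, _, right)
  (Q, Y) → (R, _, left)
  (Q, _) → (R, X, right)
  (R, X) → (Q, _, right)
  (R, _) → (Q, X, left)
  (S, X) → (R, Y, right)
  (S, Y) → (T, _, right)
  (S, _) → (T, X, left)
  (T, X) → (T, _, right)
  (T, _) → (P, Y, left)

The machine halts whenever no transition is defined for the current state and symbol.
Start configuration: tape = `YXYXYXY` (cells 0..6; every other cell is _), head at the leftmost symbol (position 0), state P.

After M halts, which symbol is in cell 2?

_

state=P head=0 tape=[Y]XYXYXY   (P,Y)→(R,_,right)
state=R head=1 tape=_[X]YXYXY   (R,X)→(Q,_,right)
state=Q head=2 tape=__[Y]XYXY   (Q,Y)→(R,_,left)
state=R head=1 tape=_[_]_XYXY   (R,_)→(Q,X,left)
state=Q head=0 tape=[_]X_XYXY   (Q,_)→(R,X,right)
state=R head=1 tape=X[X]_XYXY   (R,X)→(Q,_,right)
state=Q head=2 tape=X_[_]XYXY   (Q,_)→(R,X,right)
state=R head=3 tape=X_X[X]YXY   (R,X)→(Q,_,right)
state=Q head=4 tape=X_X_[Y]XY   (Q,Y)→(R,_,left)
state=R head=3 tape=X_X[_]_XY   (R,_)→(Q,X,left)
state=Q head=2 tape=X_[X]X_XY   (Q,X)→(T,_,right)
state=T head=3 tape=X__[X]_XY   (T,X)→(T,_,right)
state=T head=4 tape=X___[_]XY   (T,_)→(P,Y,left)
state=P head=3 tape=X__[_]YXY   (P,_)→(T,Y,right)
state=T head=4 tape=X__Y[Y]XY
Cell 2 holds _ when M halts.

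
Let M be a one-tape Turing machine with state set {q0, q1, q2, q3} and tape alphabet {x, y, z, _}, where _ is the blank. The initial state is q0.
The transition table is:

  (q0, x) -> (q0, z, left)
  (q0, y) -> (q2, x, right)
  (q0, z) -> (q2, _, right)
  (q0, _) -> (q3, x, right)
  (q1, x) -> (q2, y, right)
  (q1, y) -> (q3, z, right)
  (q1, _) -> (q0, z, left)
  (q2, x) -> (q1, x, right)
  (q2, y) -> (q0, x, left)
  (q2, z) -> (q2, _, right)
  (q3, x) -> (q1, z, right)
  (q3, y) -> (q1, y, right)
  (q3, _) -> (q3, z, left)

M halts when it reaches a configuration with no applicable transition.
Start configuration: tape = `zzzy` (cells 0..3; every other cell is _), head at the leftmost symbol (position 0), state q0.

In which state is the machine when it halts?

state=q0 head=0 tape=[z]zzy__   (q0,z)→(q2,_,right)
state=q2 head=1 tape=_[z]zy__   (q2,z)→(q2,_,right)
state=q2 head=2 tape=__[z]y__   (q2,z)→(q2,_,right)
state=q2 head=3 tape=___[y]__   (q2,y)→(q0,x,left)
state=q0 head=2 tape=__[_]x__   (q0,_)→(q3,x,right)
state=q3 head=3 tape=__x[x]__   (q3,x)→(q1,z,right)
state=q1 head=4 tape=__xz[_]_   (q1,_)→(q0,z,left)
state=q0 head=3 tape=__x[z]z_   (q0,z)→(q2,_,right)
state=q2 head=4 tape=__x_[z]_   (q2,z)→(q2,_,right)
state=q2 head=5 tape=__x__[_]
No transition is defined for (q2, _); M halts in state q2.

q2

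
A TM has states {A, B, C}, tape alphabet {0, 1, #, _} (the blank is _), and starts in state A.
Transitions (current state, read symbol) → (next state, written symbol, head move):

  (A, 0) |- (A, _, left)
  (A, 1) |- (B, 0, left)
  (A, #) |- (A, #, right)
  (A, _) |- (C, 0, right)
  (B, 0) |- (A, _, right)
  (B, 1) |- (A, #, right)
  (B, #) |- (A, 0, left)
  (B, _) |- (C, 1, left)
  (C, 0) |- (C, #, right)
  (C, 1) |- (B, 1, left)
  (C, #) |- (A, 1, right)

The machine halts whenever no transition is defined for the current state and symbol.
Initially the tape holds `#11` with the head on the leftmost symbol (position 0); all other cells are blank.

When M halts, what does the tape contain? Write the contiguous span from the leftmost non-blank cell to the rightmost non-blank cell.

0#0#

state=A head=0 tape=_[#]11_   (A,#)→(A,#,right)
state=A head=1 tape=_#[1]1_   (A,1)→(B,0,left)
state=B head=0 tape=_[#]01_   (B,#)→(A,0,left)
state=A head=-1 tape=[_]001_   (A,_)→(C,0,right)
state=C head=0 tape=0[0]01_   (C,0)→(C,#,right)
state=C head=1 tape=0#[0]1_   (C,0)→(C,#,right)
state=C head=2 tape=0##[1]_   (C,1)→(B,1,left)
state=B head=1 tape=0#[#]1_   (B,#)→(A,0,left)
state=A head=0 tape=0[#]01_   (A,#)→(A,#,right)
state=A head=1 tape=0#[0]1_   (A,0)→(A,_,left)
state=A head=0 tape=0[#]_1_   (A,#)→(A,#,right)
state=A head=1 tape=0#[_]1_   (A,_)→(C,0,right)
state=C head=2 tape=0#0[1]_   (C,1)→(B,1,left)
state=B head=1 tape=0#[0]1_   (B,0)→(A,_,right)
state=A head=2 tape=0#_[1]_   (A,1)→(B,0,left)
state=B head=1 tape=0#[_]0_   (B,_)→(C,1,left)
state=C head=0 tape=0[#]10_   (C,#)→(A,1,right)
state=A head=1 tape=01[1]0_   (A,1)→(B,0,left)
state=B head=0 tape=0[1]00_   (B,1)→(A,#,right)
state=A head=1 tape=0#[0]0_   (A,0)→(A,_,left)
state=A head=0 tape=0[#]_0_   (A,#)→(A,#,right)
state=A head=1 tape=0#[_]0_   (A,_)→(C,0,right)
state=C head=2 tape=0#0[0]_   (C,0)→(C,#,right)
state=C head=3 tape=0#0#[_]
The non-blank tape span at halt is 0#0#.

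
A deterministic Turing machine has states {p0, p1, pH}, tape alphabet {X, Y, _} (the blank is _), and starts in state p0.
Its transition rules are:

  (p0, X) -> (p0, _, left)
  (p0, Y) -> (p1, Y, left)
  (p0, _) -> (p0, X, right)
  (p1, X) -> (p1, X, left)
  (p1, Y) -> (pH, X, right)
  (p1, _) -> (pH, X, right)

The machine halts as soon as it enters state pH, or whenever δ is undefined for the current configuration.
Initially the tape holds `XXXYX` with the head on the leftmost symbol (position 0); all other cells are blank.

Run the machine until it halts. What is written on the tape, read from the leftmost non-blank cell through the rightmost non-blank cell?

state=p0 head=0 tape=____[X]XXYX   (p0,X)→(p0,_,left)
state=p0 head=-1 tape=___[_]_XXYX   (p0,_)→(p0,X,right)
state=p0 head=0 tape=___X[_]XXYX   (p0,_)→(p0,X,right)
state=p0 head=1 tape=___XX[X]XYX   (p0,X)→(p0,_,left)
state=p0 head=0 tape=___X[X]_XYX   (p0,X)→(p0,_,left)
state=p0 head=-1 tape=___[X]__XYX   (p0,X)→(p0,_,left)
state=p0 head=-2 tape=__[_]___XYX   (p0,_)→(p0,X,right)
state=p0 head=-1 tape=__X[_]__XYX   (p0,_)→(p0,X,right)
state=p0 head=0 tape=__XX[_]_XYX   (p0,_)→(p0,X,right)
state=p0 head=1 tape=__XXX[_]XYX   (p0,_)→(p0,X,right)
state=p0 head=2 tape=__XXXX[X]YX   (p0,X)→(p0,_,left)
state=p0 head=1 tape=__XXX[X]_YX   (p0,X)→(p0,_,left)
state=p0 head=0 tape=__XX[X]__YX   (p0,X)→(p0,_,left)
state=p0 head=-1 tape=__X[X]___YX   (p0,X)→(p0,_,left)
state=p0 head=-2 tape=__[X]____YX   (p0,X)→(p0,_,left)
state=p0 head=-3 tape=_[_]_____YX   (p0,_)→(p0,X,right)
state=p0 head=-2 tape=_X[_]____YX   (p0,_)→(p0,X,right)
state=p0 head=-1 tape=_XX[_]___YX   (p0,_)→(p0,X,right)
state=p0 head=0 tape=_XXX[_]__YX   (p0,_)→(p0,X,right)
state=p0 head=1 tape=_XXXX[_]_YX   (p0,_)→(p0,X,right)
state=p0 head=2 tape=_XXXXX[_]YX   (p0,_)→(p0,X,right)
state=p0 head=3 tape=_XXXXXX[Y]X   (p0,Y)→(p1,Y,left)
state=p1 head=2 tape=_XXXXX[X]YX   (p1,X)→(p1,X,left)
state=p1 head=1 tape=_XXXX[X]XYX   (p1,X)→(p1,X,left)
state=p1 head=0 tape=_XXX[X]XXYX   (p1,X)→(p1,X,left)
state=p1 head=-1 tape=_XX[X]XXXYX   (p1,X)→(p1,X,left)
state=p1 head=-2 tape=_X[X]XXXXYX   (p1,X)→(p1,X,left)
state=p1 head=-3 tape=_[X]XXXXXYX   (p1,X)→(p1,X,left)
state=p1 head=-4 tape=[_]XXXXXXYX   (p1,_)→(pH,X,right)
state=pH head=-3 tape=X[X]XXXXXYX
The non-blank tape span at halt is XXXXXXXYX.

XXXXXXXYX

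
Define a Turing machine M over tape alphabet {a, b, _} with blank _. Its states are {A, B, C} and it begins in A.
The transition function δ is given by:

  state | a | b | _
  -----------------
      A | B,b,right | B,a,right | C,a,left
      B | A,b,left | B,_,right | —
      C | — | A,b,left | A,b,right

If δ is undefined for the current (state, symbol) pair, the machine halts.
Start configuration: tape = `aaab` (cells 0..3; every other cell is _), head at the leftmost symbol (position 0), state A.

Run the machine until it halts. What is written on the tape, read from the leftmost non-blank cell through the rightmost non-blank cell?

aabb

A | [a]aab   read a → write b, move right, go to B
B | b[a]ab   read a → write b, move left, go to A
A | [b]bab   read b → write a, move right, go to B
B | a[b]ab   read b → write _, move right, go to B
B | a_[a]b   read a → write b, move left, go to A
A | a[_]bb   read _ → write a, move left, go to C
C | [a]abb
The non-blank tape span at halt is aabb.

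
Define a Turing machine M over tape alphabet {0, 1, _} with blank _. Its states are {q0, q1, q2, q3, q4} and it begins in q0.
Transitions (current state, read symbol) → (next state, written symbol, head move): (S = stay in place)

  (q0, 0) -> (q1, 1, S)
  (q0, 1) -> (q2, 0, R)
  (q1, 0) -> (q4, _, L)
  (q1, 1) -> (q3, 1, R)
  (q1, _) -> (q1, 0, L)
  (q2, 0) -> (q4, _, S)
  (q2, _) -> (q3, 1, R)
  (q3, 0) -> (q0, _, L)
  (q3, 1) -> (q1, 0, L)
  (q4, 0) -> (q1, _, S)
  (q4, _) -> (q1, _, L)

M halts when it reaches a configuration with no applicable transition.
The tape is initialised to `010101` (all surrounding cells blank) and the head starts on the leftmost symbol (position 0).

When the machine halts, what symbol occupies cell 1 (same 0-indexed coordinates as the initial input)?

0

state=q0 head=0 tape=[0]10101_   (q0,0)→(q1,1,S)
state=q1 head=0 tape=[1]10101_   (q1,1)→(q3,1,R)
state=q3 head=1 tape=1[1]0101_   (q3,1)→(q1,0,L)
state=q1 head=0 tape=[1]00101_   (q1,1)→(q3,1,R)
state=q3 head=1 tape=1[0]0101_   (q3,0)→(q0,_,L)
state=q0 head=0 tape=[1]_0101_   (q0,1)→(q2,0,R)
state=q2 head=1 tape=0[_]0101_   (q2,_)→(q3,1,R)
state=q3 head=2 tape=01[0]101_   (q3,0)→(q0,_,L)
state=q0 head=1 tape=0[1]_101_   (q0,1)→(q2,0,R)
state=q2 head=2 tape=00[_]101_   (q2,_)→(q3,1,R)
state=q3 head=3 tape=001[1]01_   (q3,1)→(q1,0,L)
state=q1 head=2 tape=00[1]001_   (q1,1)→(q3,1,R)
state=q3 head=3 tape=001[0]01_   (q3,0)→(q0,_,L)
state=q0 head=2 tape=00[1]_01_   (q0,1)→(q2,0,R)
state=q2 head=3 tape=000[_]01_   (q2,_)→(q3,1,R)
state=q3 head=4 tape=0001[0]1_   (q3,0)→(q0,_,L)
state=q0 head=3 tape=000[1]_1_   (q0,1)→(q2,0,R)
state=q2 head=4 tape=0000[_]1_   (q2,_)→(q3,1,R)
state=q3 head=5 tape=00001[1]_   (q3,1)→(q1,0,L)
state=q1 head=4 tape=0000[1]0_   (q1,1)→(q3,1,R)
state=q3 head=5 tape=00001[0]_   (q3,0)→(q0,_,L)
state=q0 head=4 tape=0000[1]__   (q0,1)→(q2,0,R)
state=q2 head=5 tape=00000[_]_   (q2,_)→(q3,1,R)
state=q3 head=6 tape=000001[_]
Cell 1 holds 0 when M halts.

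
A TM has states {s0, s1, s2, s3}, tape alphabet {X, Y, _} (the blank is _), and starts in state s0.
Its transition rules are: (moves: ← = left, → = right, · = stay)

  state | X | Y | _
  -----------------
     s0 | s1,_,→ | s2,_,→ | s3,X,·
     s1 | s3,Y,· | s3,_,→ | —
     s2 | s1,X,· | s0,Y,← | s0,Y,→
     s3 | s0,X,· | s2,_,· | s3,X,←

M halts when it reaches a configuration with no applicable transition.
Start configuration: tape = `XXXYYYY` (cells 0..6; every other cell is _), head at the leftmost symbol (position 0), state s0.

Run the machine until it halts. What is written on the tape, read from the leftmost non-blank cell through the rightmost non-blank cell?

s0 | [X]XXYYYY__   read X → write _, move →, go to s1
s1 | _[X]XYYYY__   read X → write Y, move ·, go to s3
s3 | _[Y]XYYYY__   read Y → write _, move ·, go to s2
s2 | _[_]XYYYY__   read _ → write Y, move →, go to s0
s0 | _Y[X]YYYY__   read X → write _, move →, go to s1
s1 | _Y_[Y]YYY__   read Y → write _, move →, go to s3
s3 | _Y__[Y]YY__   read Y → write _, move ·, go to s2
s2 | _Y__[_]YY__   read _ → write Y, move →, go to s0
s0 | _Y__Y[Y]Y__   read Y → write _, move →, go to s2
s2 | _Y__Y_[Y]__   read Y → write Y, move ←, go to s0
s0 | _Y__Y[_]Y__   read _ → write X, move ·, go to s3
s3 | _Y__Y[X]Y__   read X → write X, move ·, go to s0
s0 | _Y__Y[X]Y__   read X → write _, move →, go to s1
s1 | _Y__Y_[Y]__   read Y → write _, move →, go to s3
s3 | _Y__Y__[_]_   read _ → write X, move ←, go to s3
s3 | _Y__Y_[_]X_   read _ → write X, move ←, go to s3
s3 | _Y__Y[_]XX_   read _ → write X, move ←, go to s3
s3 | _Y__[Y]XXX_   read Y → write _, move ·, go to s2
s2 | _Y__[_]XXX_   read _ → write Y, move →, go to s0
s0 | _Y__Y[X]XX_   read X → write _, move →, go to s1
s1 | _Y__Y_[X]X_   read X → write Y, move ·, go to s3
s3 | _Y__Y_[Y]X_   read Y → write _, move ·, go to s2
s2 | _Y__Y_[_]X_   read _ → write Y, move →, go to s0
s0 | _Y__Y_Y[X]_   read X → write _, move →, go to s1
s1 | _Y__Y_Y_[_]
The non-blank tape span at halt is Y__Y_Y.

Y__Y_Y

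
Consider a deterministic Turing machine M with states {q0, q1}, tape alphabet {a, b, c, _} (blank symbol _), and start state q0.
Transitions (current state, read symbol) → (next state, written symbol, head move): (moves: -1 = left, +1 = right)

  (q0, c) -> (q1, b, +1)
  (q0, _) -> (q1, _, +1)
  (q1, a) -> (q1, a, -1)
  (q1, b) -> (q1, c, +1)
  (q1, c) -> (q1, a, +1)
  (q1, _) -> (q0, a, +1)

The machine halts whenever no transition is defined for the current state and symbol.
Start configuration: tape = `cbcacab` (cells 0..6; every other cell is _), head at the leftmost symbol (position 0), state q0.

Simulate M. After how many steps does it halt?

q0 | _[c]bcacab   read c → write b, move +1, go to q1
q1 | _b[b]cacab   read b → write c, move +1, go to q1
q1 | _bc[c]acab   read c → write a, move +1, go to q1
q1 | _bca[a]cab   read a → write a, move -1, go to q1
q1 | _bc[a]acab   read a → write a, move -1, go to q1
q1 | _b[c]aacab   read c → write a, move +1, go to q1
q1 | _ba[a]acab   read a → write a, move -1, go to q1
q1 | _b[a]aacab   read a → write a, move -1, go to q1
q1 | _[b]aaacab   read b → write c, move +1, go to q1
q1 | _c[a]aacab   read a → write a, move -1, go to q1
q1 | _[c]aaacab   read c → write a, move +1, go to q1
q1 | _a[a]aacab   read a → write a, move -1, go to q1
q1 | _[a]aaacab   read a → write a, move -1, go to q1
q1 | [_]aaaacab   read _ → write a, move +1, go to q0
q0 | a[a]aaacab
M halts after 14 transitions.

14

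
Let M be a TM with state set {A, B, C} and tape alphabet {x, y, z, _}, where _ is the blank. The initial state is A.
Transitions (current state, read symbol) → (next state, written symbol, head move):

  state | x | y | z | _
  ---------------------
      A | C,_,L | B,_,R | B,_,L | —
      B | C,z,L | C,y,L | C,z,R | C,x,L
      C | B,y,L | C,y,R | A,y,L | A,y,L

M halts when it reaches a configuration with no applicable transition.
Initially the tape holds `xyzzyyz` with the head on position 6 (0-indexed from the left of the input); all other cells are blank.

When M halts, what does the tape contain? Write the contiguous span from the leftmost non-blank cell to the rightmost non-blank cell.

A | ___xyzzyy[z]   read z → write _, move L, go to B
B | ___xyzzy[y]_   read y → write y, move L, go to C
C | ___xyzz[y]y_   read y → write y, move R, go to C
C | ___xyzzy[y]_   read y → write y, move R, go to C
C | ___xyzzyy[_]   read _ → write y, move L, go to A
A | ___xyzzy[y]y   read y → write _, move R, go to B
B | ___xyzzy_[y]   read y → write y, move L, go to C
C | ___xyzzy[_]y   read _ → write y, move L, go to A
A | ___xyzz[y]yy   read y → write _, move R, go to B
B | ___xyzz_[y]y   read y → write y, move L, go to C
C | ___xyzz[_]yy   read _ → write y, move L, go to A
A | ___xyz[z]yyy   read z → write _, move L, go to B
B | ___xy[z]_yyy   read z → write z, move R, go to C
C | ___xyz[_]yyy   read _ → write y, move L, go to A
A | ___xy[z]yyyy   read z → write _, move L, go to B
B | ___x[y]_yyyy   read y → write y, move L, go to C
C | ___[x]y_yyyy   read x → write y, move L, go to B
B | __[_]yy_yyyy   read _ → write x, move L, go to C
C | _[_]xyy_yyyy   read _ → write y, move L, go to A
A | [_]yxyy_yyyy
The non-blank tape span at halt is yxyy_yyyy.

yxyy_yyyy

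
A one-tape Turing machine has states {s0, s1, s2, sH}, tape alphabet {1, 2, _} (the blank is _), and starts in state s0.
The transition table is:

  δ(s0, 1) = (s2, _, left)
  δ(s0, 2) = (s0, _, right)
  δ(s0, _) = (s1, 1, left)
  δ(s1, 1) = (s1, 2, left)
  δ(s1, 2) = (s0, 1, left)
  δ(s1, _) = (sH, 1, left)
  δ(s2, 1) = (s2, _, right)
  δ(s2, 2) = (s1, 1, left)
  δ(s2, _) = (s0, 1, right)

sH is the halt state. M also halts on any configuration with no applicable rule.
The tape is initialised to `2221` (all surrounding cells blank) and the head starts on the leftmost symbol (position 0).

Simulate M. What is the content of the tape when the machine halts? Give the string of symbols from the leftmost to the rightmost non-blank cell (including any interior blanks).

121

s0 | [2]221   read 2 → write _, move right, go to s0
s0 | _[2]21   read 2 → write _, move right, go to s0
s0 | __[2]1   read 2 → write _, move right, go to s0
s0 | ___[1]   read 1 → write _, move left, go to s2
s2 | __[_]_   read _ → write 1, move right, go to s0
s0 | __1[_]   read _ → write 1, move left, go to s1
s1 | __[1]1   read 1 → write 2, move left, go to s1
s1 | _[_]21   read _ → write 1, move left, go to sH
sH | [_]121
The non-blank tape span at halt is 121.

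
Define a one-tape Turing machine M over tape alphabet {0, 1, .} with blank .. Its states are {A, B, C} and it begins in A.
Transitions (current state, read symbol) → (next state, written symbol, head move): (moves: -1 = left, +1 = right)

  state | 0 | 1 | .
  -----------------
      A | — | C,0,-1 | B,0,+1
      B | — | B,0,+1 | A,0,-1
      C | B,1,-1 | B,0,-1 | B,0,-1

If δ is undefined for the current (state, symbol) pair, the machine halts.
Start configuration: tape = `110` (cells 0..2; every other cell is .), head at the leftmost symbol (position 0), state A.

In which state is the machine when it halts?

A | ...[1]10   read 1 → write 0, move -1, go to C
C | ..[.]010   read . → write 0, move -1, go to B
B | .[.]0010   read . → write 0, move -1, go to A
A | [.]00010   read . → write 0, move +1, go to B
B | 0[0]0010
No transition is defined for (B, 0); M halts in state B.

B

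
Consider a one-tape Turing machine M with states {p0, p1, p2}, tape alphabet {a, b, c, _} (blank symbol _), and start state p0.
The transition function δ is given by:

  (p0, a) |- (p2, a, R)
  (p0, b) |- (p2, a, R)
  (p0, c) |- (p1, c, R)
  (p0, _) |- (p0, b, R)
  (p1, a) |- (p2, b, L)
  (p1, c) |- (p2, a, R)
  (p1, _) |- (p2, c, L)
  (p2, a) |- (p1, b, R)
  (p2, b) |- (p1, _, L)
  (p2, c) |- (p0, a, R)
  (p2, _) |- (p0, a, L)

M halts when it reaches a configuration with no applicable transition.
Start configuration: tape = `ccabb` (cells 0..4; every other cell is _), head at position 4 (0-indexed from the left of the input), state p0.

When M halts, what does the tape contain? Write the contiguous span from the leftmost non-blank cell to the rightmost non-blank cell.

p0 | ccab[b]__   read b → write a, move R, go to p2
p2 | ccaba[_]_   read _ → write a, move L, go to p0
p0 | ccab[a]a_   read a → write a, move R, go to p2
p2 | ccaba[a]_   read a → write b, move R, go to p1
p1 | ccabab[_]   read _ → write c, move L, go to p2
p2 | ccaba[b]c   read b → write _, move L, go to p1
p1 | ccab[a]_c   read a → write b, move L, go to p2
p2 | cca[b]b_c   read b → write _, move L, go to p1
p1 | cc[a]_b_c   read a → write b, move L, go to p2
p2 | c[c]b_b_c   read c → write a, move R, go to p0
p0 | ca[b]_b_c   read b → write a, move R, go to p2
p2 | caa[_]b_c   read _ → write a, move L, go to p0
p0 | ca[a]ab_c   read a → write a, move R, go to p2
p2 | caa[a]b_c   read a → write b, move R, go to p1
p1 | caab[b]_c
The non-blank tape span at halt is caabb_c.

caabb_c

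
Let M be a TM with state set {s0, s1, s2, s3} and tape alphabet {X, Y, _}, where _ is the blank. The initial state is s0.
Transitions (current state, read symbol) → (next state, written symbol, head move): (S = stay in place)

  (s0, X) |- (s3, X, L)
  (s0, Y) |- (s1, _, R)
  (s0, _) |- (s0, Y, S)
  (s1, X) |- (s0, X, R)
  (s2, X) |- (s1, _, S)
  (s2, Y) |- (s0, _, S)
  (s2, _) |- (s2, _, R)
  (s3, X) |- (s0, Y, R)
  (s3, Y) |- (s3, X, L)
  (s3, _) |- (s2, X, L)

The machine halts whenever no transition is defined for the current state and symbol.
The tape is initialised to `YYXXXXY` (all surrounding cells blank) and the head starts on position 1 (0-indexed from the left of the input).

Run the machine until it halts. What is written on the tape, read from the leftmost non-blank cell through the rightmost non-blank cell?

XXXXXY

s0 | _Y[Y]XXXXY   read Y → write _, move R, go to s1
s1 | _Y_[X]XXXY   read X → write X, move R, go to s0
s0 | _Y_X[X]XXY   read X → write X, move L, go to s3
s3 | _Y_[X]XXXY   read X → write Y, move R, go to s0
s0 | _Y_Y[X]XXY   read X → write X, move L, go to s3
s3 | _Y_[Y]XXXY   read Y → write X, move L, go to s3
s3 | _Y[_]XXXXY   read _ → write X, move L, go to s2
s2 | _[Y]XXXXXY   read Y → write _, move S, go to s0
s0 | _[_]XXXXXY   read _ → write Y, move S, go to s0
s0 | _[Y]XXXXXY   read Y → write _, move R, go to s1
s1 | __[X]XXXXY   read X → write X, move R, go to s0
s0 | __X[X]XXXY   read X → write X, move L, go to s3
s3 | __[X]XXXXY   read X → write Y, move R, go to s0
s0 | __Y[X]XXXY   read X → write X, move L, go to s3
s3 | __[Y]XXXXY   read Y → write X, move L, go to s3
s3 | _[_]XXXXXY   read _ → write X, move L, go to s2
s2 | [_]XXXXXXY   read _ → write _, move R, go to s2
s2 | _[X]XXXXXY   read X → write _, move S, go to s1
s1 | _[_]XXXXXY
The non-blank tape span at halt is XXXXXY.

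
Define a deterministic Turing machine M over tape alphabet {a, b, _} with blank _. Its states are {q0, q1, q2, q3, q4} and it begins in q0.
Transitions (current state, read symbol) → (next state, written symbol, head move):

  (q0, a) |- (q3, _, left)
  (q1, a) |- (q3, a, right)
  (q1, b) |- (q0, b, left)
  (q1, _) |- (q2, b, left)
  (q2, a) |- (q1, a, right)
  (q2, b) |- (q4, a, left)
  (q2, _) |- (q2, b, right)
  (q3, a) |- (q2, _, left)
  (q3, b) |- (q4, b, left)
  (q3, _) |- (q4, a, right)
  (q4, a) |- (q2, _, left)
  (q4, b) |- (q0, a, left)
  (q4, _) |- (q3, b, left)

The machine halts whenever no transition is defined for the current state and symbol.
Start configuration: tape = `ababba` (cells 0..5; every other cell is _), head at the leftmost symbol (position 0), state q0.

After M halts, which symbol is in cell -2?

q0 | __[a]babba   read a → write _, move left, go to q3
q3 | _[_]_babba   read _ → write a, move right, go to q4
q4 | _a[_]babba   read _ → write b, move left, go to q3
q3 | _[a]bbabba   read a → write _, move left, go to q2
q2 | [_]_bbabba   read _ → write b, move right, go to q2
q2 | b[_]bbabba   read _ → write b, move right, go to q2
q2 | bb[b]babba   read b → write a, move left, go to q4
q4 | b[b]ababba   read b → write a, move left, go to q0
q0 | [b]aababba
Cell -2 holds b when M halts.

b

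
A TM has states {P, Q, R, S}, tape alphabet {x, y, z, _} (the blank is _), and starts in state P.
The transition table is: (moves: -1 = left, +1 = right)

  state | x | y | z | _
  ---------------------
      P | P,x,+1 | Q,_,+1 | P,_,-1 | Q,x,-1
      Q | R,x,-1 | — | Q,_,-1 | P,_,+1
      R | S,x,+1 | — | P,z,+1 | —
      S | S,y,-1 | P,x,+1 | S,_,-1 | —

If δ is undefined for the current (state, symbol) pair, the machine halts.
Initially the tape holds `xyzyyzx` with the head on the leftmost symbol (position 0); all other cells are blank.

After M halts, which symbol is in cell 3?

state=P head=0 tape=[x]yzyyzx   (P,x)→(P,x,+1)
state=P head=1 tape=x[y]zyyzx   (P,y)→(Q,_,+1)
state=Q head=2 tape=x_[z]yyzx   (Q,z)→(Q,_,-1)
state=Q head=1 tape=x[_]_yyzx   (Q,_)→(P,_,+1)
state=P head=2 tape=x_[_]yyzx   (P,_)→(Q,x,-1)
state=Q head=1 tape=x[_]xyyzx   (Q,_)→(P,_,+1)
state=P head=2 tape=x_[x]yyzx   (P,x)→(P,x,+1)
state=P head=3 tape=x_x[y]yzx   (P,y)→(Q,_,+1)
state=Q head=4 tape=x_x_[y]zx
Cell 3 holds _ when M halts.

_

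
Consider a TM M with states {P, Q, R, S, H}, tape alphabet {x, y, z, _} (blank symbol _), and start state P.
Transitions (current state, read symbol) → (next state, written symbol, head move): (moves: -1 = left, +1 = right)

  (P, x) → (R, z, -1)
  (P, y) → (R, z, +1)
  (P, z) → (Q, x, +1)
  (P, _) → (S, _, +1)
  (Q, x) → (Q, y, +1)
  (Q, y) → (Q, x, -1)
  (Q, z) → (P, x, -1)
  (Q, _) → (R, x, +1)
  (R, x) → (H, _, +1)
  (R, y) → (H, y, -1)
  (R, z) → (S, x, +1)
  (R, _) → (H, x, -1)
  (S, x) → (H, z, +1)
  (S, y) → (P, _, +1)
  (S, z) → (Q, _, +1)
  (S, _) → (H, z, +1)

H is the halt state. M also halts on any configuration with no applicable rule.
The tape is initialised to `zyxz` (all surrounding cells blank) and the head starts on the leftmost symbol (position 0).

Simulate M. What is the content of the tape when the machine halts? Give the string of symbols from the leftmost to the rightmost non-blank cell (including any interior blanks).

P | [z]yxz_   read z → write x, move +1, go to Q
Q | x[y]xz_   read y → write x, move -1, go to Q
Q | [x]xxz_   read x → write y, move +1, go to Q
Q | y[x]xz_   read x → write y, move +1, go to Q
Q | yy[x]z_   read x → write y, move +1, go to Q
Q | yyy[z]_   read z → write x, move -1, go to P
P | yy[y]x_   read y → write z, move +1, go to R
R | yyz[x]_   read x → write _, move +1, go to H
H | yyz_[_]
The non-blank tape span at halt is yyz.

yyz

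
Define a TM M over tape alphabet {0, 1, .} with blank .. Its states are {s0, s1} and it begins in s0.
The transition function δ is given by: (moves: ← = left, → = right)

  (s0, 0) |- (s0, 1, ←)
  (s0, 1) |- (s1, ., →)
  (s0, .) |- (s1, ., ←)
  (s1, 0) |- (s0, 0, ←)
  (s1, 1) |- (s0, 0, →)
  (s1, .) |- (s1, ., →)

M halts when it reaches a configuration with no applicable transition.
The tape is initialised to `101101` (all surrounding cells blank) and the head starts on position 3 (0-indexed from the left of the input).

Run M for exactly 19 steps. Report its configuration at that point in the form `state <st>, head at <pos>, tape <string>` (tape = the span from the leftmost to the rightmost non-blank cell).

state s1, head at 2, tape 0..01

s0 | .101[1]01   read 1 → write ., move →, go to s1
s1 | .101.[0]1   read 0 → write 0, move ←, go to s0
s0 | .101[.]01   read . → write ., move ←, go to s1
s1 | .10[1].01   read 1 → write 0, move →, go to s0
s0 | .100[.]01   read . → write ., move ←, go to s1
s1 | .10[0].01   read 0 → write 0, move ←, go to s0
s0 | .1[0]0.01   read 0 → write 1, move ←, go to s0
s0 | .[1]10.01   read 1 → write ., move →, go to s1
s1 | ..[1]0.01   read 1 → write 0, move →, go to s0
s0 | ..0[0].01   read 0 → write 1, move ←, go to s0
s0 | ..[0]1.01   read 0 → write 1, move ←, go to s0
s0 | .[.]11.01   read . → write ., move ←, go to s1
s1 | [.].11.01   read . → write ., move →, go to s1
s1 | .[.]11.01   read . → write ., move →, go to s1
s1 | ..[1]1.01   read 1 → write 0, move →, go to s0
s0 | ..0[1].01   read 1 → write ., move →, go to s1
s1 | ..0.[.]01   read . → write ., move →, go to s1
s1 | ..0..[0]1   read 0 → write 0, move ←, go to s0
s0 | ..0.[.]01   read . → write ., move ←, go to s1
s1 | ..0[.].01
After 19 steps: state s1, head at 2, tape 0..01.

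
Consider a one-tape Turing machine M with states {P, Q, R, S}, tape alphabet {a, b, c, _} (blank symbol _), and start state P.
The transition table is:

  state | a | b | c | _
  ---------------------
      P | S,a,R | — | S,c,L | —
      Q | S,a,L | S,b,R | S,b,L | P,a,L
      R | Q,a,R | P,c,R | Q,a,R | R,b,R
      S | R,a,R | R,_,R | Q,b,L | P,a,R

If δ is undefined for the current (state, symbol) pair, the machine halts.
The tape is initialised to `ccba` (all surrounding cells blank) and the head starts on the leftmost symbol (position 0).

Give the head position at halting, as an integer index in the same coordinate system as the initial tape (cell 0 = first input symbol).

state=P head=0 tape=_[c]cba   (P,c)→(S,c,L)
state=S head=-1 tape=[_]ccba   (S,_)→(P,a,R)
state=P head=0 tape=a[c]cba   (P,c)→(S,c,L)
state=S head=-1 tape=[a]ccba   (S,a)→(R,a,R)
state=R head=0 tape=a[c]cba   (R,c)→(Q,a,R)
state=Q head=1 tape=aa[c]ba   (Q,c)→(S,b,L)
state=S head=0 tape=a[a]bba   (S,a)→(R,a,R)
state=R head=1 tape=aa[b]ba   (R,b)→(P,c,R)
state=P head=2 tape=aac[b]a
At halt the head is at cell 2.

2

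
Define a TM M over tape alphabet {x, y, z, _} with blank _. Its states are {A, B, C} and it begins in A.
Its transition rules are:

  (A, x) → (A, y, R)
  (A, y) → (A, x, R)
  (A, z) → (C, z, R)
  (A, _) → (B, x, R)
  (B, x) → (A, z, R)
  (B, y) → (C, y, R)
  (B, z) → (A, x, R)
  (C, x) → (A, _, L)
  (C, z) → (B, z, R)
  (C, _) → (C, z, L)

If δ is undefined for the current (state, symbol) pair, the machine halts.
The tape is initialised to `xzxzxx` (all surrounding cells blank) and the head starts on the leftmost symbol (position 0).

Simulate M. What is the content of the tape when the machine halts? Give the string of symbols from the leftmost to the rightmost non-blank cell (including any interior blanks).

state=A head=0 tape=[x]zxzxx__   (A,x)→(A,y,R)
state=A head=1 tape=y[z]xzxx__   (A,z)→(C,z,R)
state=C head=2 tape=yz[x]zxx__   (C,x)→(A,_,L)
state=A head=1 tape=y[z]_zxx__   (A,z)→(C,z,R)
state=C head=2 tape=yz[_]zxx__   (C,_)→(C,z,L)
state=C head=1 tape=y[z]zzxx__   (C,z)→(B,z,R)
state=B head=2 tape=yz[z]zxx__   (B,z)→(A,x,R)
state=A head=3 tape=yzx[z]xx__   (A,z)→(C,z,R)
state=C head=4 tape=yzxz[x]x__   (C,x)→(A,_,L)
state=A head=3 tape=yzx[z]_x__   (A,z)→(C,z,R)
state=C head=4 tape=yzxz[_]x__   (C,_)→(C,z,L)
state=C head=3 tape=yzx[z]zx__   (C,z)→(B,z,R)
state=B head=4 tape=yzxz[z]x__   (B,z)→(A,x,R)
state=A head=5 tape=yzxzx[x]__   (A,x)→(A,y,R)
state=A head=6 tape=yzxzxy[_]_   (A,_)→(B,x,R)
state=B head=7 tape=yzxzxyx[_]
The non-blank tape span at halt is yzxzxyx.

yzxzxyx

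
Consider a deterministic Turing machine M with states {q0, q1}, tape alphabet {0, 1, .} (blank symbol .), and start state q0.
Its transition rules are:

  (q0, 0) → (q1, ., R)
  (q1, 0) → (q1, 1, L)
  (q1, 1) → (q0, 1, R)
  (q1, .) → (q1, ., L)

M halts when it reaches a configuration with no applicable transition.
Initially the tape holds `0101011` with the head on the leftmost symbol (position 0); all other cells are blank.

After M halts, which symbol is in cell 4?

state=q0 head=0 tape=[0]101011   (q0,0)→(q1,.,R)
state=q1 head=1 tape=.[1]01011   (q1,1)→(q0,1,R)
state=q0 head=2 tape=.1[0]1011   (q0,0)→(q1,.,R)
state=q1 head=3 tape=.1.[1]011   (q1,1)→(q0,1,R)
state=q0 head=4 tape=.1.1[0]11   (q0,0)→(q1,.,R)
state=q1 head=5 tape=.1.1.[1]1   (q1,1)→(q0,1,R)
state=q0 head=6 tape=.1.1.1[1]
Cell 4 holds . when M halts.

.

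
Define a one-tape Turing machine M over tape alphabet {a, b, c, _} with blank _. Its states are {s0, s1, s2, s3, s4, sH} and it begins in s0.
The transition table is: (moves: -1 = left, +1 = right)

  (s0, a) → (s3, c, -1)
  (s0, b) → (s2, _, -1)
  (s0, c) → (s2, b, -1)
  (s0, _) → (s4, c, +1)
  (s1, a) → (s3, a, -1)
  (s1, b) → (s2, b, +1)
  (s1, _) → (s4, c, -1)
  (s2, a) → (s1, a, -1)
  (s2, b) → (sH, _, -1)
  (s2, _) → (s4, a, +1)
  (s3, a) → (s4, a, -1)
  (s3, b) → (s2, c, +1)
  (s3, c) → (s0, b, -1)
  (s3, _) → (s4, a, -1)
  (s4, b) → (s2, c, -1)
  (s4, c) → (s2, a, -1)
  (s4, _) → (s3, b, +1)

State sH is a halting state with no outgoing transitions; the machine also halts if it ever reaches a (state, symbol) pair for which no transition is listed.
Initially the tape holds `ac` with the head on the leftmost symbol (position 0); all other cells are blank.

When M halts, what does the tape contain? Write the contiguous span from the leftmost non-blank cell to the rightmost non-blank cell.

abcaaacc

s0 | ______[a]c   read a → write c, move -1, go to s3
s3 | _____[_]cc   read _ → write a, move -1, go to s4
s4 | ____[_]acc   read _ → write b, move +1, go to s3
s3 | ____b[a]cc   read a → write a, move -1, go to s4
s4 | ____[b]acc   read b → write c, move -1, go to s2
s2 | ___[_]cacc   read _ → write a, move +1, go to s4
s4 | ___a[c]acc   read c → write a, move -1, go to s2
s2 | ___[a]aacc   read a → write a, move -1, go to s1
s1 | __[_]aaacc   read _ → write c, move -1, go to s4
s4 | _[_]caaacc   read _ → write b, move +1, go to s3
s3 | _b[c]aaacc   read c → write b, move -1, go to s0
s0 | _[b]baaacc   read b → write _, move -1, go to s2
s2 | [_]_baaacc   read _ → write a, move +1, go to s4
s4 | a[_]baaacc   read _ → write b, move +1, go to s3
s3 | ab[b]aaacc   read b → write c, move +1, go to s2
s2 | abc[a]aacc   read a → write a, move -1, go to s1
s1 | ab[c]aaacc
The non-blank tape span at halt is abcaaacc.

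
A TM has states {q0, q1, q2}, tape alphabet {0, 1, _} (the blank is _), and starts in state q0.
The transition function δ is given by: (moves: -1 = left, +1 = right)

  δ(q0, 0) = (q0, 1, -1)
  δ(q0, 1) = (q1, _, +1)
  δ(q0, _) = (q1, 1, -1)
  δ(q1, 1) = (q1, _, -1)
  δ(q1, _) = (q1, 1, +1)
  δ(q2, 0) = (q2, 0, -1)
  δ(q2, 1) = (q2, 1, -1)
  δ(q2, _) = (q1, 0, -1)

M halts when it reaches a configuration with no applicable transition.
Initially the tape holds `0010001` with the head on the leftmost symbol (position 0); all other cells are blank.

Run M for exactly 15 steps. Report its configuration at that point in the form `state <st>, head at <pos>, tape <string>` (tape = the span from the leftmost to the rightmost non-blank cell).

state q1, head at -1, tape 111__010001

q0 | ____[0]010001   read 0 → write 1, move -1, go to q0
q0 | ___[_]1010001   read _ → write 1, move -1, go to q1
q1 | __[_]11010001   read _ → write 1, move +1, go to q1
q1 | __1[1]1010001   read 1 → write _, move -1, go to q1
q1 | __[1]_1010001   read 1 → write _, move -1, go to q1
q1 | _[_]__1010001   read _ → write 1, move +1, go to q1
q1 | _1[_]_1010001   read _ → write 1, move +1, go to q1
q1 | _11[_]1010001   read _ → write 1, move +1, go to q1
q1 | _111[1]010001   read 1 → write _, move -1, go to q1
q1 | _11[1]_010001   read 1 → write _, move -1, go to q1
q1 | _1[1]__010001   read 1 → write _, move -1, go to q1
q1 | _[1]___010001   read 1 → write _, move -1, go to q1
q1 | [_]____010001   read _ → write 1, move +1, go to q1
q1 | 1[_]___010001   read _ → write 1, move +1, go to q1
q1 | 11[_]__010001   read _ → write 1, move +1, go to q1
q1 | 111[_]_010001
After 15 steps: state q1, head at -1, tape 111__010001.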